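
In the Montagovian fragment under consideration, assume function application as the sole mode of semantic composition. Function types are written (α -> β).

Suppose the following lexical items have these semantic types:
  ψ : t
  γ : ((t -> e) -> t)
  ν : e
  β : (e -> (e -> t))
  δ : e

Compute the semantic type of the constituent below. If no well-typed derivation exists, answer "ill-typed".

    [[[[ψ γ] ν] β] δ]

ill-typed

At [ψ γ]: neither t nor ((t -> e) -> t) can take the other as argument; the node is ill-typed.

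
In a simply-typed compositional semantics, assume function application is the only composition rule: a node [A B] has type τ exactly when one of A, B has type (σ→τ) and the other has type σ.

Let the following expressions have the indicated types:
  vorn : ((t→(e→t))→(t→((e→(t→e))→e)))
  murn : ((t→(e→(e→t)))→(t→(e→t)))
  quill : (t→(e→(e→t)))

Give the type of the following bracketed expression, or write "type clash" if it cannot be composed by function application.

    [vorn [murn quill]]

(t→((e→(t→e))→e))

[murn quill]: ((t→(e→(e→t)))→(t→(e→t))) applied to (t→(e→(e→t))) yields (t→(e→t)).
[vorn [murn quill]]: ((t→(e→t))→(t→((e→(t→e))→e))) applied to (t→(e→t)) yields (t→((e→(t→e))→e)).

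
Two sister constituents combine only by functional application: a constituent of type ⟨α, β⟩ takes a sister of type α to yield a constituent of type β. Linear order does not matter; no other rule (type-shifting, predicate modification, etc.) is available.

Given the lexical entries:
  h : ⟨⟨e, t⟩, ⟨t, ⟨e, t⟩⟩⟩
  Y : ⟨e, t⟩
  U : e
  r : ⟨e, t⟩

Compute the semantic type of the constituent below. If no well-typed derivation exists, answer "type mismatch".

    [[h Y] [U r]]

[h Y] — h of type ⟨⟨e, t⟩, ⟨t, ⟨e, t⟩⟩⟩ combines with Y of type ⟨e, t⟩: type ⟨t, ⟨e, t⟩⟩.
[U r] — r of type ⟨e, t⟩ combines with U of type e: type t.
[[h Y] [U r]] — [h Y] of type ⟨t, ⟨e, t⟩⟩ combines with [U r] of type t: type ⟨e, t⟩.

⟨e, t⟩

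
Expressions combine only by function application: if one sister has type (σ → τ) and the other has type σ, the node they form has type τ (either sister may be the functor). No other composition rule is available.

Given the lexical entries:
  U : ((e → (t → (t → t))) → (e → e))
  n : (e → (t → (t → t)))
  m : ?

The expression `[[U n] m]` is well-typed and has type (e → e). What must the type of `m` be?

((e → e) → (e → e))

[[U n] m] must have type (e → e). The sister [U n] has type (e → e); that is not a function onto (e → e), so m must be the functor, of type ((e → e) → (e → e)).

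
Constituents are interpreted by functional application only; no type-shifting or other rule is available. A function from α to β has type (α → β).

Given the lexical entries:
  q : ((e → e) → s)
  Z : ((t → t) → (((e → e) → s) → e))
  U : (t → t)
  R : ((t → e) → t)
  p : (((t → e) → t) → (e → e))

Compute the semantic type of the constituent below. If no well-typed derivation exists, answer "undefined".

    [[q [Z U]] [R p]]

[Z U] — Z of type ((t → t) → (((e → e) → s) → e)) combines with U of type (t → t): type (((e → e) → s) → e).
[q [Z U]] — [Z U] of type (((e → e) → s) → e) combines with q of type ((e → e) → s): type e.
[R p] — p of type (((t → e) → t) → (e → e)) combines with R of type ((t → e) → t): type (e → e).
[[q [Z U]] [R p]] — [R p] of type (e → e) combines with [q [Z U]] of type e: type e.

e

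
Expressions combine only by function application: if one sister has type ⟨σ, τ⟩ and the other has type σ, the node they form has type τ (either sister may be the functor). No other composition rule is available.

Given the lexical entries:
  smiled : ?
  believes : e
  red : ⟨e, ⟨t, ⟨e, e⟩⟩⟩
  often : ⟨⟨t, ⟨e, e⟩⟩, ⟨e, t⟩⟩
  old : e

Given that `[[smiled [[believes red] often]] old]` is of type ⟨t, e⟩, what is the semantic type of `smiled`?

⟨⟨e, t⟩, ⟨e, ⟨t, e⟩⟩⟩

[[smiled [[believes red] often]] old] is required to be ⟨t, e⟩. old : e cannot yield ⟨t, e⟩ as functor, so [smiled [[believes red] often]] : ⟨e, ⟨t, e⟩⟩.
[smiled [[believes red] often]] is required to be ⟨e, ⟨t, e⟩⟩. [[believes red] often] : ⟨e, t⟩ cannot yield ⟨e, ⟨t, e⟩⟩ as functor, so smiled : ⟨⟨e, t⟩, ⟨e, ⟨t, e⟩⟩⟩.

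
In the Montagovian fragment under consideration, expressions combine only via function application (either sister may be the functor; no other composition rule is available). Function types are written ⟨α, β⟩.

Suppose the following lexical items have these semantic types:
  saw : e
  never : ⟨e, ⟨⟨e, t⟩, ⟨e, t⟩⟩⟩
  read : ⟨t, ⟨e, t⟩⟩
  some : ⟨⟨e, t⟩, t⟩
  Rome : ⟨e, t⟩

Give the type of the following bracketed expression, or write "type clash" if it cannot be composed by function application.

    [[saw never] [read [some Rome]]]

⟨e, t⟩

[saw never]: never is ⟨e, ⟨⟨e, t⟩, ⟨e, t⟩⟩⟩, saw is e; result ⟨⟨e, t⟩, ⟨e, t⟩⟩.
[some Rome]: some is ⟨⟨e, t⟩, t⟩, Rome is ⟨e, t⟩; result t.
[read [some Rome]]: read is ⟨t, ⟨e, t⟩⟩, [some Rome] is t; result ⟨e, t⟩.
[[saw never] [read [some Rome]]]: [saw never] is ⟨⟨e, t⟩, ⟨e, t⟩⟩, [read [some Rome]] is ⟨e, t⟩; result ⟨e, t⟩.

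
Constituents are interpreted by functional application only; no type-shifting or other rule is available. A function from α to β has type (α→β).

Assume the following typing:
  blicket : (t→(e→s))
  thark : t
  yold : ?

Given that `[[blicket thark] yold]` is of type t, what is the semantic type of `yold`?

((e→s)→t)

At [[blicket thark] yold] (required: t): [blicket thark] is (e→s), which is not a function with range t; hence yold is the functor — type ((e→s)→t).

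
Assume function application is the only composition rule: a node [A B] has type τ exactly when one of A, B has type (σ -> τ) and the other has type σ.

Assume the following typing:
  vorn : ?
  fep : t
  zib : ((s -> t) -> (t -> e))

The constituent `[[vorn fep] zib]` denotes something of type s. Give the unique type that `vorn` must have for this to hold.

(t -> (((s -> t) -> (t -> e)) -> s))

At [[vorn fep] zib] (required: s): zib is ((s -> t) -> (t -> e)), which is not a function with range s; hence [vorn fep] is the functor — type (((s -> t) -> (t -> e)) -> s).
At [vorn fep] (required: (((s -> t) -> (t -> e)) -> s)): fep is t, which is not a function with range (((s -> t) -> (t -> e)) -> s); hence vorn is the functor — type (t -> (((s -> t) -> (t -> e)) -> s)).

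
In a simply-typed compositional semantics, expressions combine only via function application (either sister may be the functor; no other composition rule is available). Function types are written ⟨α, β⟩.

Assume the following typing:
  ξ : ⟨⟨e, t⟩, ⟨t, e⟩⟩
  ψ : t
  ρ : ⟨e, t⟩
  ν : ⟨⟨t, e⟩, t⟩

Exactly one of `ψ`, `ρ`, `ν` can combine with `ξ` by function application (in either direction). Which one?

ρ

ψ : t — does not combine with ξ.
ρ — combines: ξ : ⟨⟨e, t⟩, ⟨t, e⟩⟩ takes ρ : ⟨e, t⟩ as argument, giving ⟨t, e⟩.
ν : ⟨⟨t, e⟩, t⟩ — does not combine with ξ.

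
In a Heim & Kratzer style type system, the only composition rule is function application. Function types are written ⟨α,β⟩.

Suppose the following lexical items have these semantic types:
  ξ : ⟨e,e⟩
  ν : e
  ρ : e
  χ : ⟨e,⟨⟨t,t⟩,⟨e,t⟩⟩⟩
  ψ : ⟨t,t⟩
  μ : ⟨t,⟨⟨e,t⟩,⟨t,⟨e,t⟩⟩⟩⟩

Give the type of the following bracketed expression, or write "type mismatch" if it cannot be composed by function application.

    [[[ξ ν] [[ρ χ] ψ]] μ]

[ξ ν]: ξ is ⟨e,e⟩, ν is e; result e.
[ρ χ]: χ is ⟨e,⟨⟨t,t⟩,⟨e,t⟩⟩⟩, ρ is e; result ⟨⟨t,t⟩,⟨e,t⟩⟩.
[[ρ χ] ψ]: [ρ χ] is ⟨⟨t,t⟩,⟨e,t⟩⟩, ψ is ⟨t,t⟩; result ⟨e,t⟩.
[[ξ ν] [[ρ χ] ψ]]: [[ρ χ] ψ] is ⟨e,t⟩, [ξ ν] is e; result t.
[[[ξ ν] [[ρ χ] ψ]] μ]: μ is ⟨t,⟨⟨e,t⟩,⟨t,⟨e,t⟩⟩⟩⟩, [[ξ ν] [[ρ χ] ψ]] is t; result ⟨⟨e,t⟩,⟨t,⟨e,t⟩⟩⟩.

⟨⟨e,t⟩,⟨t,⟨e,t⟩⟩⟩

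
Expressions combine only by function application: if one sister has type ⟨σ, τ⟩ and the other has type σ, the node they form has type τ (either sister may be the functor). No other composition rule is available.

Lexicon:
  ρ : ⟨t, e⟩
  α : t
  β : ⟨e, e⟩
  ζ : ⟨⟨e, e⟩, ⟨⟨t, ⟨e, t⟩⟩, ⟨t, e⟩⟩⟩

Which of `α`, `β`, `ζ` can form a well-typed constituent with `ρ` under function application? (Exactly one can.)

α — combines: ρ : ⟨t, e⟩ takes α : t as argument, giving e.
β : ⟨e, e⟩ — neither side's domain matches the other.
ζ : ⟨⟨e, e⟩, ⟨⟨t, ⟨e, t⟩⟩, ⟨t, e⟩⟩⟩ — neither side's domain matches the other.

α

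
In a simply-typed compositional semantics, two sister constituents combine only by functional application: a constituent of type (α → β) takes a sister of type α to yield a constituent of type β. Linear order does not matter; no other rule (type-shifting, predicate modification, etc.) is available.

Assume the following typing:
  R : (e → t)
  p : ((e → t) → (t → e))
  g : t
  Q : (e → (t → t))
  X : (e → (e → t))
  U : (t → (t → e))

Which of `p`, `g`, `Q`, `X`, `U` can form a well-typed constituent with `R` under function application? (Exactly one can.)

p — combines: p : ((e → t) → (t → e)) takes R : (e → t) as argument, giving (t → e).
g : t — neither side's domain matches the other.
Q : (e → (t → t)) — neither side's domain matches the other.
X : (e → (e → t)) — neither side's domain matches the other.
U : (t → (t → e)) — neither side's domain matches the other.

p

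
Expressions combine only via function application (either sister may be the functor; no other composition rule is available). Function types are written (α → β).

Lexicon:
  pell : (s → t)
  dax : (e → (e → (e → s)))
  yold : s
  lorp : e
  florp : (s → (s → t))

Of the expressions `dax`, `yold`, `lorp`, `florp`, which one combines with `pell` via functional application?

dax : (e → (e → (e → s))) — pell needs s; dax needs e; neither fits.
yold — combines: pell : (s → t) takes yold : s as argument, giving t.
lorp : e — pell needs s; lorp needs nothing (atomic); neither fits.
florp : (s → (s → t)) — pell needs s; florp needs s; neither fits.

yold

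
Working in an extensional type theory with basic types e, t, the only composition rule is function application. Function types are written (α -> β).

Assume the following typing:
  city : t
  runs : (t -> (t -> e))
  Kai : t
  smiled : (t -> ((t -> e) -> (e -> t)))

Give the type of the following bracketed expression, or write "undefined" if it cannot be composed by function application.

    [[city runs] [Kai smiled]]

(e -> t)

[city runs] — runs of type (t -> (t -> e)) combines with city of type t: type (t -> e).
[Kai smiled] — smiled of type (t -> ((t -> e) -> (e -> t))) combines with Kai of type t: type ((t -> e) -> (e -> t)).
[[city runs] [Kai smiled]] — [Kai smiled] of type ((t -> e) -> (e -> t)) combines with [city runs] of type (t -> e): type (e -> t).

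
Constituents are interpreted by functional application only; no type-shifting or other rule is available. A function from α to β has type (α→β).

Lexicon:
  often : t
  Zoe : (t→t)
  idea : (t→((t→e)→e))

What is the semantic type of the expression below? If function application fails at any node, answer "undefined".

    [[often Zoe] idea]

((t→e)→e)

[often Zoe]: functor Zoe : (t→t), argument often : t; result t.
[[often Zoe] idea]: functor idea : (t→((t→e)→e)), argument [often Zoe] : t; result ((t→e)→e).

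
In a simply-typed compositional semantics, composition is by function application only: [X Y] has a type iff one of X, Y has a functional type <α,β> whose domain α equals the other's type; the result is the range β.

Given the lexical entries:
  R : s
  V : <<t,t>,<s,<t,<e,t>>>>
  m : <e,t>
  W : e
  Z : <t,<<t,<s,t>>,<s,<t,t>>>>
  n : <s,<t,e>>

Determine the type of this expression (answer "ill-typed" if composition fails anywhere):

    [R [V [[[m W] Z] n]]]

ill-typed

[m W]: m is <e,t>, W is e; result t.
[[m W] Z]: Z is <t,<<t,<s,t>>,<s,<t,t>>>>, [m W] is t; result <<t,<s,t>>,<s,<t,t>>>.
[[[m W] Z] n]: <<t,<s,t>>,<s,<t,t>>> and <s,<t,e>> cannot combine by function application — type clash.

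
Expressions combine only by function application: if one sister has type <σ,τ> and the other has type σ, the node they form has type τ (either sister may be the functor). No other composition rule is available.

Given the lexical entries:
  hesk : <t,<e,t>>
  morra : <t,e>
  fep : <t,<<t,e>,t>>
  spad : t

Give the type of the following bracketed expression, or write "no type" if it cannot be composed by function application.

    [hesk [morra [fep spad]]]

At [fep spad], fep : <t,<<t,e>,t>> takes spad : t, giving <<t,e>,t>.
At [morra [fep spad]], [fep spad] : <<t,e>,t> takes morra : <t,e>, giving t.
At [hesk [morra [fep spad]]], hesk : <t,<e,t>> takes [morra [fep spad]] : t, giving <e,t>.

<e,t>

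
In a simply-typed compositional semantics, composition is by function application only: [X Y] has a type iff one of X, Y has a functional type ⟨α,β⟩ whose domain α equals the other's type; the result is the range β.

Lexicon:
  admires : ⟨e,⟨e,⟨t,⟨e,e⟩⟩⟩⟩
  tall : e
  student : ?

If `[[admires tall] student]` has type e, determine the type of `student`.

At [[admires tall] student] (required: e): [admires tall] is ⟨e,⟨t,⟨e,e⟩⟩⟩, which is not a function with range e; hence student is the functor — type ⟨⟨e,⟨t,⟨e,e⟩⟩⟩,e⟩.

⟨⟨e,⟨t,⟨e,e⟩⟩⟩,e⟩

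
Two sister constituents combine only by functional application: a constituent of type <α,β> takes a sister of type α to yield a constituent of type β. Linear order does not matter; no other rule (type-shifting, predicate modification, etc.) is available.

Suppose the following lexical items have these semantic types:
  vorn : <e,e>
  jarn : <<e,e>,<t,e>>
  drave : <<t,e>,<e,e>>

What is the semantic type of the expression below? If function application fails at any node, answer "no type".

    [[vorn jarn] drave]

<e,e>

[vorn jarn]: jarn is <<e,e>,<t,e>>, vorn is <e,e>; result <t,e>.
[[vorn jarn] drave]: drave is <<t,e>,<e,e>>, [vorn jarn] is <t,e>; result <e,e>.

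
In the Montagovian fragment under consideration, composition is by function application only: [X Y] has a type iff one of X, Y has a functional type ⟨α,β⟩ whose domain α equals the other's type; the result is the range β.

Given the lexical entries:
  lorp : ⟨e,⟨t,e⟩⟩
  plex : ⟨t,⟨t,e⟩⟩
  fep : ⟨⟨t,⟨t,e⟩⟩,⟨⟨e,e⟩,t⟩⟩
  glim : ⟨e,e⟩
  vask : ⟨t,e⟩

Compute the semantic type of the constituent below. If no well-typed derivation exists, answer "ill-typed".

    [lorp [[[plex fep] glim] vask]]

At [plex fep], fep : ⟨⟨t,⟨t,e⟩⟩,⟨⟨e,e⟩,t⟩⟩ takes plex : ⟨t,⟨t,e⟩⟩, giving ⟨⟨e,e⟩,t⟩.
At [[plex fep] glim], [plex fep] : ⟨⟨e,e⟩,t⟩ takes glim : ⟨e,e⟩, giving t.
At [[[plex fep] glim] vask], vask : ⟨t,e⟩ takes [[plex fep] glim] : t, giving e.
At [lorp [[[plex fep] glim] vask]], lorp : ⟨e,⟨t,e⟩⟩ takes [[[plex fep] glim] vask] : e, giving ⟨t,e⟩.

⟨t,e⟩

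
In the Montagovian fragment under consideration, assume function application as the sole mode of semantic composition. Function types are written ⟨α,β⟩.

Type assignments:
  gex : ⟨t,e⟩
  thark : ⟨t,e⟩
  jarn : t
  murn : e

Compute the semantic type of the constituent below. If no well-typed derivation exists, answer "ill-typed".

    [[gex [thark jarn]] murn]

ill-typed

At [thark jarn], thark : ⟨t,e⟩ takes jarn : t, giving e.
At [gex [thark jarn]]: neither ⟨t,e⟩ nor e can take the other as argument; the node is ill-typed.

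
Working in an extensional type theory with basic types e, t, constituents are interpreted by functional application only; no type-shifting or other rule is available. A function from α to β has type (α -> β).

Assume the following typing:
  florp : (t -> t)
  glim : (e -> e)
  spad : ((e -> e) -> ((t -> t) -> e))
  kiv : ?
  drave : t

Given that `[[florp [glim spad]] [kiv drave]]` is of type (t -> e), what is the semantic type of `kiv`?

(t -> (e -> (t -> e)))

For [[florp [glim spad]] [kiv drave]] to have type (t -> e) with [florp [glim spad]] of type e, [kiv drave] must be the function: [kiv drave] : (e -> (t -> e)).
For [kiv drave] to have type (e -> (t -> e)) with drave of type t, kiv must be the function: kiv : (t -> (e -> (t -> e))).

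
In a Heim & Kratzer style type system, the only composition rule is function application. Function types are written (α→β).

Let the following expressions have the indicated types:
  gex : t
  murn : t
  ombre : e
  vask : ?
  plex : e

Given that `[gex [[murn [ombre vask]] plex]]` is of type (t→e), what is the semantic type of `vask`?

At [gex [[murn [ombre vask]] plex]] (required: (t→e)): gex is t, which is not a function with range (t→e); hence [[murn [ombre vask]] plex] is the functor — type (t→(t→e)).
At [[murn [ombre vask]] plex] (required: (t→(t→e))): plex is e, which is not a function with range (t→(t→e)); hence [murn [ombre vask]] is the functor — type (e→(t→(t→e))).
At [murn [ombre vask]] (required: (e→(t→(t→e)))): murn is t, which is not a function with range (e→(t→(t→e))); hence [ombre vask] is the functor — type (t→(e→(t→(t→e)))).
At [ombre vask] (required: (t→(e→(t→(t→e))))): ombre is e, which is not a function with range (t→(e→(t→(t→e)))); hence vask is the functor — type (e→(t→(e→(t→(t→e))))).

(e→(t→(e→(t→(t→e)))))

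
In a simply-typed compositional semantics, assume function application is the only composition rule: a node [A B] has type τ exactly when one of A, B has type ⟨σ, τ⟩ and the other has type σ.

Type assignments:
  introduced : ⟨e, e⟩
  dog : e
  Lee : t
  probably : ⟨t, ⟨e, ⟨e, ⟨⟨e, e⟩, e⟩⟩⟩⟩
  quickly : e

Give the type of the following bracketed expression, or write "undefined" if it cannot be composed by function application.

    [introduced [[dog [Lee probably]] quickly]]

At [Lee probably], probably : ⟨t, ⟨e, ⟨e, ⟨⟨e, e⟩, e⟩⟩⟩⟩ takes Lee : t, giving ⟨e, ⟨e, ⟨⟨e, e⟩, e⟩⟩⟩.
At [dog [Lee probably]], [Lee probably] : ⟨e, ⟨e, ⟨⟨e, e⟩, e⟩⟩⟩ takes dog : e, giving ⟨e, ⟨⟨e, e⟩, e⟩⟩.
At [[dog [Lee probably]] quickly], [dog [Lee probably]] : ⟨e, ⟨⟨e, e⟩, e⟩⟩ takes quickly : e, giving ⟨⟨e, e⟩, e⟩.
At [introduced [[dog [Lee probably]] quickly]], [[dog [Lee probably]] quickly] : ⟨⟨e, e⟩, e⟩ takes introduced : ⟨e, e⟩, giving e.

e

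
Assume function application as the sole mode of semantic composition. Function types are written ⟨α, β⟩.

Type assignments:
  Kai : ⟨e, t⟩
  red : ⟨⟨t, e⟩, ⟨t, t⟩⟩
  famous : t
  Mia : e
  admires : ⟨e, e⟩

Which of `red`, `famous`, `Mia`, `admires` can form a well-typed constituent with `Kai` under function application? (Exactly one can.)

red : ⟨⟨t, e⟩, ⟨t, t⟩⟩ — Kai needs e; red needs ⟨t, e⟩; neither fits.
famous : t — Kai needs e; famous needs nothing (atomic); neither fits.
Mia — combines: Kai : ⟨e, t⟩ takes Mia : e as argument, giving t.
admires : ⟨e, e⟩ — Kai needs e; admires needs e; neither fits.

Mia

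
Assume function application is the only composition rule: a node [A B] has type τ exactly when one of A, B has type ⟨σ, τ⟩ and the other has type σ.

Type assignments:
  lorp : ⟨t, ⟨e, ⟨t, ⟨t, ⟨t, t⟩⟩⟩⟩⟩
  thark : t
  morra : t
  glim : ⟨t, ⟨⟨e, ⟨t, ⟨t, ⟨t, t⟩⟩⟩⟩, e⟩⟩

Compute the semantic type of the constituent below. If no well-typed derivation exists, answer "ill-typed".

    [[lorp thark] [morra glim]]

e

At [lorp thark], lorp : ⟨t, ⟨e, ⟨t, ⟨t, ⟨t, t⟩⟩⟩⟩⟩ takes thark : t, giving ⟨e, ⟨t, ⟨t, ⟨t, t⟩⟩⟩⟩.
At [morra glim], glim : ⟨t, ⟨⟨e, ⟨t, ⟨t, ⟨t, t⟩⟩⟩⟩, e⟩⟩ takes morra : t, giving ⟨⟨e, ⟨t, ⟨t, ⟨t, t⟩⟩⟩⟩, e⟩.
At [[lorp thark] [morra glim]], [morra glim] : ⟨⟨e, ⟨t, ⟨t, ⟨t, t⟩⟩⟩⟩, e⟩ takes [lorp thark] : ⟨e, ⟨t, ⟨t, ⟨t, t⟩⟩⟩⟩, giving e.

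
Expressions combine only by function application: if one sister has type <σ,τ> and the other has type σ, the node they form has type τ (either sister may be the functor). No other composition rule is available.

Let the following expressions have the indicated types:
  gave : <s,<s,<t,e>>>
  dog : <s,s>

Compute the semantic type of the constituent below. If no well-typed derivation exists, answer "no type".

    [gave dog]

no type

[gave dog]: <s,<s,<t,e>>> and <s,s> cannot combine by function application — type clash.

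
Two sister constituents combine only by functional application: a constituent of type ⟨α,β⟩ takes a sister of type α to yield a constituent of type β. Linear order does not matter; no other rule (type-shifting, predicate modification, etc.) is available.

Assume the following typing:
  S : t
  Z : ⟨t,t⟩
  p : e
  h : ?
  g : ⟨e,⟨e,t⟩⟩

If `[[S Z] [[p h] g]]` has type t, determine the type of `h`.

⟨e,⟨⟨e,⟨e,t⟩⟩,⟨t,t⟩⟩⟩

[[S Z] [[p h] g]] must have type t. The sister [S Z] has type t; that is not a function onto t, so [[p h] g] must be the functor, of type ⟨t,t⟩.
[[p h] g] must have type ⟨t,t⟩. The sister g has type ⟨e,⟨e,t⟩⟩; that is not a function onto ⟨t,t⟩, so [p h] must be the functor, of type ⟨⟨e,⟨e,t⟩⟩,⟨t,t⟩⟩.
[p h] must have type ⟨⟨e,⟨e,t⟩⟩,⟨t,t⟩⟩. The sister p has type e; that is not a function onto ⟨⟨e,⟨e,t⟩⟩,⟨t,t⟩⟩, so h must be the functor, of type ⟨e,⟨⟨e,⟨e,t⟩⟩,⟨t,t⟩⟩⟩.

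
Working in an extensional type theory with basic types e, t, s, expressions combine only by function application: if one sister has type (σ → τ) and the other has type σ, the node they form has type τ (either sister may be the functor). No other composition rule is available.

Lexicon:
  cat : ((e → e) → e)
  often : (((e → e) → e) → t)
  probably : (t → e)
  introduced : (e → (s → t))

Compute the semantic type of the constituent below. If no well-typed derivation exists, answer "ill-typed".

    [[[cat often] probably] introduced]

[cat often] — often of type (((e → e) → e) → t) combines with cat of type ((e → e) → e): type t.
[[cat often] probably] — probably of type (t → e) combines with [cat often] of type t: type e.
[[[cat often] probably] introduced] — introduced of type (e → (s → t)) combines with [[cat often] probably] of type e: type (s → t).

(s → t)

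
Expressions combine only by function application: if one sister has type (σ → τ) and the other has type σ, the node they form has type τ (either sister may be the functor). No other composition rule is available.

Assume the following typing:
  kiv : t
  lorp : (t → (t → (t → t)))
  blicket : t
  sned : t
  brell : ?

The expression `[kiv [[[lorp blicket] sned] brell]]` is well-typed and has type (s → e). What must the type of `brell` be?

For [kiv [[[lorp blicket] sned] brell]] to have type (s → e) with kiv of type t, [[[lorp blicket] sned] brell] must be the function: [[[lorp blicket] sned] brell] : (t → (s → e)).
For [[[lorp blicket] sned] brell] to have type (t → (s → e)) with [[lorp blicket] sned] of type (t → t), brell must be the function: brell : ((t → t) → (t → (s → e))).

((t → t) → (t → (s → e)))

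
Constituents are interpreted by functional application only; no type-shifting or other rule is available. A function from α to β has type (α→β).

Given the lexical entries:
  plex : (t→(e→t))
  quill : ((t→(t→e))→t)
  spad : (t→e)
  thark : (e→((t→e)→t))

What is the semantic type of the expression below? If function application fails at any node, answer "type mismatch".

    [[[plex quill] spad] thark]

type mismatch

At [plex quill]: neither (t→(e→t)) nor ((t→(t→e))→t) can take the other as argument; the node is ill-typed.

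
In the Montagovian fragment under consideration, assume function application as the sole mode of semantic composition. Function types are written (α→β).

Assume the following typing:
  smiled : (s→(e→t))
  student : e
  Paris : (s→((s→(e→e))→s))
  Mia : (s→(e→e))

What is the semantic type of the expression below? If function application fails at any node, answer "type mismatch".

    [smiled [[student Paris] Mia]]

[student Paris]: e with (s→((s→(e→e))→s)) — neither is a function whose domain matches the other; composition fails here.

type mismatch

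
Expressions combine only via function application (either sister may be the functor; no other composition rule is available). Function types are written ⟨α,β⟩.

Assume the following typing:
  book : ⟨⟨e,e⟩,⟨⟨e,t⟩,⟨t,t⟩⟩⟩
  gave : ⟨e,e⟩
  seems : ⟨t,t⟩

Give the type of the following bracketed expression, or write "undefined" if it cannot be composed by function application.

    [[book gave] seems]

At [book gave], book : ⟨⟨e,e⟩,⟨⟨e,t⟩,⟨t,t⟩⟩⟩ takes gave : ⟨e,e⟩, giving ⟨⟨e,t⟩,⟨t,t⟩⟩.
[[book gave] seems]: ⟨⟨e,t⟩,⟨t,t⟩⟩ and ⟨t,t⟩ cannot combine by function application — type clash.

undefined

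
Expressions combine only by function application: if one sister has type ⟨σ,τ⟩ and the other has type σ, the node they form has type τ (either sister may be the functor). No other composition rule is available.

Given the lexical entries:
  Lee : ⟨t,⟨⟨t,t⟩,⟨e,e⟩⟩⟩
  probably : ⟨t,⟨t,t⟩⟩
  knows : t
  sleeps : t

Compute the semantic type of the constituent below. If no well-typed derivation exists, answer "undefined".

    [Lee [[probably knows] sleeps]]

⟨⟨t,t⟩,⟨e,e⟩⟩

[probably knows] — probably of type ⟨t,⟨t,t⟩⟩ combines with knows of type t: type ⟨t,t⟩.
[[probably knows] sleeps] — [probably knows] of type ⟨t,t⟩ combines with sleeps of type t: type t.
[Lee [[probably knows] sleeps]] — Lee of type ⟨t,⟨⟨t,t⟩,⟨e,e⟩⟩⟩ combines with [[probably knows] sleeps] of type t: type ⟨⟨t,t⟩,⟨e,e⟩⟩.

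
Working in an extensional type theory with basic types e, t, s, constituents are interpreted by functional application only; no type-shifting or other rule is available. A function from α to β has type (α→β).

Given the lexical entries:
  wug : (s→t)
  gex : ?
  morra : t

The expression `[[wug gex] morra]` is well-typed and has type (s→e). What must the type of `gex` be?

((s→t)→(t→(s→e)))

[[wug gex] morra] must have type (s→e). The sister morra has type t; that is not a function onto (s→e), so [wug gex] must be the functor, of type (t→(s→e)).
[wug gex] must have type (t→(s→e)). The sister wug has type (s→t); that is not a function onto (t→(s→e)), so gex must be the functor, of type ((s→t)→(t→(s→e))).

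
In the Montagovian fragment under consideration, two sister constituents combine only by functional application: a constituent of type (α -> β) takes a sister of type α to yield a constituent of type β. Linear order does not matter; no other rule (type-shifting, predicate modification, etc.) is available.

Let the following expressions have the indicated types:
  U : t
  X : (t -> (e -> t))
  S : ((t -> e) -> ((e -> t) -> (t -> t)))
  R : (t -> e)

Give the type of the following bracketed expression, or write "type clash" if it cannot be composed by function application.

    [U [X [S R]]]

type clash

At [S R], S : ((t -> e) -> ((e -> t) -> (t -> t))) takes R : (t -> e), giving ((e -> t) -> (t -> t)).
[X [S R]]: (t -> (e -> t)) with ((e -> t) -> (t -> t)) — neither is a function whose domain matches the other; composition fails here.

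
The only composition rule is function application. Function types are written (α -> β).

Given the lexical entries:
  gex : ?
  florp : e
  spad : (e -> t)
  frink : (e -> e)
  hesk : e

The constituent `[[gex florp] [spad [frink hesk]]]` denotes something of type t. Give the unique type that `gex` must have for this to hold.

At [[gex florp] [spad [frink hesk]]] (required: t): [spad [frink hesk]] is t, which is not a function with range t; hence [gex florp] is the functor — type (t -> t).
At [gex florp] (required: (t -> t)): florp is e, which is not a function with range (t -> t); hence gex is the functor — type (e -> (t -> t)).

(e -> (t -> t))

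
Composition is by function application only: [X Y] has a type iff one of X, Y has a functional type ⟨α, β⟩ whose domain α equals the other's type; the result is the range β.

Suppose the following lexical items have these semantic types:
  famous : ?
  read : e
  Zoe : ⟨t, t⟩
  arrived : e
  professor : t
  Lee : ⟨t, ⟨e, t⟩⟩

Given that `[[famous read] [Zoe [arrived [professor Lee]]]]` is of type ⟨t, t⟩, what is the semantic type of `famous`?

⟨e, ⟨t, ⟨t, t⟩⟩⟩

For [[famous read] [Zoe [arrived [professor Lee]]]] to have type ⟨t, t⟩ with [Zoe [arrived [professor Lee]]] of type t, [famous read] must be the function: [famous read] : ⟨t, ⟨t, t⟩⟩.
For [famous read] to have type ⟨t, ⟨t, t⟩⟩ with read of type e, famous must be the function: famous : ⟨e, ⟨t, ⟨t, t⟩⟩⟩.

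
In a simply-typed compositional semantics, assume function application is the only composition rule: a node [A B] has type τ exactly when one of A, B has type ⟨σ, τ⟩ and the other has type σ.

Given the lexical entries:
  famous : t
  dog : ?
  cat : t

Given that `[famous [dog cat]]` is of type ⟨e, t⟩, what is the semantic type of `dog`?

⟨t, ⟨t, ⟨e, t⟩⟩⟩

[famous [dog cat]] is required to be ⟨e, t⟩. famous : t cannot yield ⟨e, t⟩ as functor, so [dog cat] : ⟨t, ⟨e, t⟩⟩.
[dog cat] is required to be ⟨t, ⟨e, t⟩⟩. cat : t cannot yield ⟨t, ⟨e, t⟩⟩ as functor, so dog : ⟨t, ⟨t, ⟨e, t⟩⟩⟩.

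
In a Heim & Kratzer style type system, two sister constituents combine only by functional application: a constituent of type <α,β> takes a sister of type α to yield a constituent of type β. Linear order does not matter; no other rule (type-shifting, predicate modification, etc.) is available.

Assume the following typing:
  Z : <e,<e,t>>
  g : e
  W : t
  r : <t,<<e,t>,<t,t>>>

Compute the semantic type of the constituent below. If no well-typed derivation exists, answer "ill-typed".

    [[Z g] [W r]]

[Z g]: <e,<e,t>> applied to e yields <e,t>.
[W r]: <t,<<e,t>,<t,t>>> applied to t yields <<e,t>,<t,t>>.
[[Z g] [W r]]: <<e,t>,<t,t>> applied to <e,t> yields <t,t>.

<t,t>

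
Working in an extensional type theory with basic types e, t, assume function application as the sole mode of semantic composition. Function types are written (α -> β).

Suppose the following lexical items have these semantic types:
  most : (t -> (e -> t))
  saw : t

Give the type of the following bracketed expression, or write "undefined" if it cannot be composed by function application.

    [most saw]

(e -> t)

[most saw]: most is (t -> (e -> t)), saw is t; result (e -> t).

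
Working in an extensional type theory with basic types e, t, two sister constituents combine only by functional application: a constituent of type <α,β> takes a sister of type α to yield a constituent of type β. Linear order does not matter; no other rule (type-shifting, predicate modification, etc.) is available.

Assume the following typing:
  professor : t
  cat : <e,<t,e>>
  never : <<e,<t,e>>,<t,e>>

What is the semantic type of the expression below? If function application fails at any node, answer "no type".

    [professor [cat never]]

e

At [cat never], never : <<e,<t,e>>,<t,e>> takes cat : <e,<t,e>>, giving <t,e>.
At [professor [cat never]], [cat never] : <t,e> takes professor : t, giving e.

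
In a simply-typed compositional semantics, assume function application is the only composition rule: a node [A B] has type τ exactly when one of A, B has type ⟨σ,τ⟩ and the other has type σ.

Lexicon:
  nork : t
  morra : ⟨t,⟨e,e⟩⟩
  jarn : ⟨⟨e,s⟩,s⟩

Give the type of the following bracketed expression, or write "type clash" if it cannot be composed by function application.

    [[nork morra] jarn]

[nork morra]: ⟨t,⟨e,e⟩⟩ applied to t yields ⟨e,e⟩.
[[nork morra] jarn]: ⟨e,e⟩ and ⟨⟨e,s⟩,s⟩ cannot combine by function application — type clash.

type clash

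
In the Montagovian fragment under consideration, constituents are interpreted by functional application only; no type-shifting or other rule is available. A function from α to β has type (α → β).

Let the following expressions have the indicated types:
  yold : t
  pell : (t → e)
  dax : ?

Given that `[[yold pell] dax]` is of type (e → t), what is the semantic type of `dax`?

(e → (e → t))

At [[yold pell] dax] (required: (e → t)): [yold pell] is e, which is not a function with range (e → t); hence dax is the functor — type (e → (e → t)).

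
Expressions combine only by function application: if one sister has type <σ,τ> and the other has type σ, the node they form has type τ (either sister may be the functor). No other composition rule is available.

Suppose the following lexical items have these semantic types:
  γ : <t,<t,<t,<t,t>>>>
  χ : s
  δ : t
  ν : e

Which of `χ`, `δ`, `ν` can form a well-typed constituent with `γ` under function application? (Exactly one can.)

δ

χ : s — γ needs t; χ needs nothing (atomic); neither fits.
δ — combines: γ : <t,<t,<t,<t,t>>>> takes δ : t as argument, giving <t,<t,<t,t>>>.
ν : e — γ needs t; ν needs nothing (atomic); neither fits.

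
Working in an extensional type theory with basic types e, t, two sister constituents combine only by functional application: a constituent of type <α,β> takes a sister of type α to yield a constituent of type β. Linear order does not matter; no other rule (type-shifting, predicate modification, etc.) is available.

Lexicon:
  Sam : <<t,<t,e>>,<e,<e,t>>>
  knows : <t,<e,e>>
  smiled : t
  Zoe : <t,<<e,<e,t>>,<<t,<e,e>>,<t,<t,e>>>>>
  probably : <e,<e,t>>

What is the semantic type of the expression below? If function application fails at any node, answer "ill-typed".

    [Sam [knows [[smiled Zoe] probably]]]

At [smiled Zoe], Zoe : <t,<<e,<e,t>>,<<t,<e,e>>,<t,<t,e>>>>> takes smiled : t, giving <<e,<e,t>>,<<t,<e,e>>,<t,<t,e>>>>.
At [[smiled Zoe] probably], [smiled Zoe] : <<e,<e,t>>,<<t,<e,e>>,<t,<t,e>>>> takes probably : <e,<e,t>>, giving <<t,<e,e>>,<t,<t,e>>>.
At [knows [[smiled Zoe] probably]], [[smiled Zoe] probably] : <<t,<e,e>>,<t,<t,e>>> takes knows : <t,<e,e>>, giving <t,<t,e>>.
At [Sam [knows [[smiled Zoe] probably]]], Sam : <<t,<t,e>>,<e,<e,t>>> takes [knows [[smiled Zoe] probably]] : <t,<t,e>>, giving <e,<e,t>>.

<e,<e,t>>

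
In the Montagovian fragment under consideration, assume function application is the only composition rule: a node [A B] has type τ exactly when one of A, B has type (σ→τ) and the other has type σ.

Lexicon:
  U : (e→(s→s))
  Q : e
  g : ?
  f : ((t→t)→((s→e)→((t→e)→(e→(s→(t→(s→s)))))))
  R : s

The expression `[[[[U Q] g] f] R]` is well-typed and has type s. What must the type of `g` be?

[[[[U Q] g] f] R] is required to be s. R : s cannot yield s as functor, so [[[U Q] g] f] : (s→s).
[[[U Q] g] f] is required to be (s→s). f : ((t→t)→((s→e)→((t→e)→(e→(s→(t→(s→s))))))) cannot yield (s→s) as functor, so [[U Q] g] : (((t→t)→((s→e)→((t→e)→(e→(s→(t→(s→s)))))))→(s→s)).
[[U Q] g] is required to be (((t→t)→((s→e)→((t→e)→(e→(s→(t→(s→s)))))))→(s→s)). [U Q] : (s→s) cannot yield (((t→t)→((s→e)→((t→e)→(e→(s→(t→(s→s)))))))→(s→s)) as functor, so g : ((s→s)→(((t→t)→((s→e)→((t→e)→(e→(s→(t→(s→s)))))))→(s→s))).

((s→s)→(((t→t)→((s→e)→((t→e)→(e→(s→(t→(s→s)))))))→(s→s)))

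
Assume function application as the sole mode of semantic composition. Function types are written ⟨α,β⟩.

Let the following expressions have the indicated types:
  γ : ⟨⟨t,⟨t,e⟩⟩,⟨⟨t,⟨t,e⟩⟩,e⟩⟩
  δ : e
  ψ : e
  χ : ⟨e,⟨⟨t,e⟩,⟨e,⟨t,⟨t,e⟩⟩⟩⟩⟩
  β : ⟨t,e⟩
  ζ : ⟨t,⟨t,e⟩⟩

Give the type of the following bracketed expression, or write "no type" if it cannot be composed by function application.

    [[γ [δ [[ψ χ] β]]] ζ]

e

At [ψ χ], χ : ⟨e,⟨⟨t,e⟩,⟨e,⟨t,⟨t,e⟩⟩⟩⟩⟩ takes ψ : e, giving ⟨⟨t,e⟩,⟨e,⟨t,⟨t,e⟩⟩⟩⟩.
At [[ψ χ] β], [ψ χ] : ⟨⟨t,e⟩,⟨e,⟨t,⟨t,e⟩⟩⟩⟩ takes β : ⟨t,e⟩, giving ⟨e,⟨t,⟨t,e⟩⟩⟩.
At [δ [[ψ χ] β]], [[ψ χ] β] : ⟨e,⟨t,⟨t,e⟩⟩⟩ takes δ : e, giving ⟨t,⟨t,e⟩⟩.
At [γ [δ [[ψ χ] β]]], γ : ⟨⟨t,⟨t,e⟩⟩,⟨⟨t,⟨t,e⟩⟩,e⟩⟩ takes [δ [[ψ χ] β]] : ⟨t,⟨t,e⟩⟩, giving ⟨⟨t,⟨t,e⟩⟩,e⟩.
At [[γ [δ [[ψ χ] β]]] ζ], [γ [δ [[ψ χ] β]]] : ⟨⟨t,⟨t,e⟩⟩,e⟩ takes ζ : ⟨t,⟨t,e⟩⟩, giving e.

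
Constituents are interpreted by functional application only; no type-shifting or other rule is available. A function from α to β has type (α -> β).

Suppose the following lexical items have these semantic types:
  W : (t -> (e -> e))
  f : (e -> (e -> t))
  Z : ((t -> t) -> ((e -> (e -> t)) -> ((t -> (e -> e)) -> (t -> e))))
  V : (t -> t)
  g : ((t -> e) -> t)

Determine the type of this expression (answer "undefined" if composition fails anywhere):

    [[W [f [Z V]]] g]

[Z V]: functor Z : ((t -> t) -> ((e -> (e -> t)) -> ((t -> (e -> e)) -> (t -> e)))), argument V : (t -> t); result ((e -> (e -> t)) -> ((t -> (e -> e)) -> (t -> e))).
[f [Z V]]: functor [Z V] : ((e -> (e -> t)) -> ((t -> (e -> e)) -> (t -> e))), argument f : (e -> (e -> t)); result ((t -> (e -> e)) -> (t -> e)).
[W [f [Z V]]]: functor [f [Z V]] : ((t -> (e -> e)) -> (t -> e)), argument W : (t -> (e -> e)); result (t -> e).
[[W [f [Z V]]] g]: functor g : ((t -> e) -> t), argument [W [f [Z V]]] : (t -> e); result t.

t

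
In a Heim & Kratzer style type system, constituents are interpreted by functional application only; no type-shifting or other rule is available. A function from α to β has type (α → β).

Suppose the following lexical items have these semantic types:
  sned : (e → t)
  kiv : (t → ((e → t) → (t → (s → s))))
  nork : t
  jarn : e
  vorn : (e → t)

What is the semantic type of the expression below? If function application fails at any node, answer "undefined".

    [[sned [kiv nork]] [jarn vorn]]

(s → s)

[kiv nork]: functor kiv : (t → ((e → t) → (t → (s → s)))), argument nork : t; result ((e → t) → (t → (s → s))).
[sned [kiv nork]]: functor [kiv nork] : ((e → t) → (t → (s → s))), argument sned : (e → t); result (t → (s → s)).
[jarn vorn]: functor vorn : (e → t), argument jarn : e; result t.
[[sned [kiv nork]] [jarn vorn]]: functor [sned [kiv nork]] : (t → (s → s)), argument [jarn vorn] : t; result (s → s).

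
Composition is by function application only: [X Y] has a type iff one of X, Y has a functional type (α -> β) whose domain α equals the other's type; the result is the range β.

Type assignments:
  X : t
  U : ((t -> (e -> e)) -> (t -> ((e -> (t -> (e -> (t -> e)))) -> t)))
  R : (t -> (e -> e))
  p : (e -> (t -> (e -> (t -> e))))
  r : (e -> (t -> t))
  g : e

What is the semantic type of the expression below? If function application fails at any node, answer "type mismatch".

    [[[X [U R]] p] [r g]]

t

[U R]: U is ((t -> (e -> e)) -> (t -> ((e -> (t -> (e -> (t -> e)))) -> t))), R is (t -> (e -> e)); result (t -> ((e -> (t -> (e -> (t -> e)))) -> t)).
[X [U R]]: [U R] is (t -> ((e -> (t -> (e -> (t -> e)))) -> t)), X is t; result ((e -> (t -> (e -> (t -> e)))) -> t).
[[X [U R]] p]: [X [U R]] is ((e -> (t -> (e -> (t -> e)))) -> t), p is (e -> (t -> (e -> (t -> e)))); result t.
[r g]: r is (e -> (t -> t)), g is e; result (t -> t).
[[[X [U R]] p] [r g]]: [r g] is (t -> t), [[X [U R]] p] is t; result t.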